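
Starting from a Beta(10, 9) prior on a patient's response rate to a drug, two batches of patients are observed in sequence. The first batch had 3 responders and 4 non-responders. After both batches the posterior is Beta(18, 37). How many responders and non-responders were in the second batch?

5 responders and 24 non-responders

Sequential conjugate updates are equivalent to a single update on the pooled data, so total successes = posterior α − prior α and total failures = posterior β − prior β.
Total across both batches: 18−10=8 responders, 37−9=28 non-responders.
Subtract the first batch: 8−3=5 responders and 28−4=24 non-responders.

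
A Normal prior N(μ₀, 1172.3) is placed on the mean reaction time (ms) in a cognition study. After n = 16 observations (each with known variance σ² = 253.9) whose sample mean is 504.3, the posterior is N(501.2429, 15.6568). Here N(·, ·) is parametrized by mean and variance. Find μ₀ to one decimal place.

With known observation variance, the Normal–Normal posterior has precision τ_n = τ₀ + n/σ² and mean μ_n = (τ₀μ₀ + (n/σ²)x̄)/τ_n.
Here τ₀ = 1/1172.3 = 0.000853 and τ_data = 16/253.9 = 0.063017, so τ_n = 0.063870.
Rearranging for μ₀: μ₀ = (μ_n·τ_n − τ_data·x̄)/τ₀ = (501.2429·0.063870 − 0.063017·504.3) / 0.000853 = 0.234911/0.000853 ≈ 275.4.

μ₀ = 275.4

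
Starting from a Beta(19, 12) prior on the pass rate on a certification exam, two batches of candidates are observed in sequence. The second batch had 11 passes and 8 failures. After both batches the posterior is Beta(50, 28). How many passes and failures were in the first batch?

Because Beta–binomial updating is additive in the counts, the combined data contributed (α_post−α_prior, β_post−β_prior) successes and failures.
Total across both batches: 50−19=31 passes, 28−12=16 failures.
Subtract the second batch: 31−11=20 passes and 16−8=8 failures.

20 passes and 8 failures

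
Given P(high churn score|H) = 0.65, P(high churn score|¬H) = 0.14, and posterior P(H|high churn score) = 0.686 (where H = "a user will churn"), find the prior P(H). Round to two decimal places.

P(H) = 0.32

Bayes' rule in odds form gives O(H|E) = O(H)·[P(E|H)/P(E|¬H)], hence O(H) = O(H|E)/LR.
Posterior odds = 0.686/(1−0.686) = 2.1847. LR = 0.65/0.14 = 4.6429.
Prior odds = 2.1847/4.6429 = 0.4705, so P(H) = 0.4705/(1+0.4705) ≈ 0.32.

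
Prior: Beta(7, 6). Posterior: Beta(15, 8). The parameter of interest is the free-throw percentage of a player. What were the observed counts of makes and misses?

A Beta(a, b) prior with s successes and f failures in binomial data gives a Beta(a+s, b+f) posterior.
So s = 15 − 7 = 8 and f = 8 − 6 = 2.

8 makes and 2 misses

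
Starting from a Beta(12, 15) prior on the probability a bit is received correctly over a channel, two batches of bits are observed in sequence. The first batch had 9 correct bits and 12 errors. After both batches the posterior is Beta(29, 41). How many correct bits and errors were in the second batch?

8 correct bits and 14 errors

Because Beta–binomial updating is additive in the counts, the combined data contributed (α_post−α_prior, β_post−β_prior) successes and failures.
Total across both batches: 29−12=17 correct bits, 41−15=26 errors.
Subtract the first batch: 17−9=8 correct bits and 26−12=14 errors.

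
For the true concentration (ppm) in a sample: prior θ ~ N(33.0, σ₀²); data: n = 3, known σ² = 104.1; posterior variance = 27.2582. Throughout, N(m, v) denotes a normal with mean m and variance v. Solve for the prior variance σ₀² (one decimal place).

σ₀² = 127.1

Posterior precision equals prior precision plus data precision: 1/σ_n² = 1/σ₀² + n/σ².
So 1/σ₀² = 1/27.2582 − 3/104.1 = 0.036686 − 0.028818 = 0.007868.
Hence σ₀² = 1/0.007868 ≈ 127.1.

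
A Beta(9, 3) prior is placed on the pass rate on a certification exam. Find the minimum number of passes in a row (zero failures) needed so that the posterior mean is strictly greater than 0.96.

After k passes and 0 failures the posterior is Beta(9+k, 3), with mean (9+k)/(9+3+k).
Set (9+k)/(12+k) > 0.96 and solve: k > (0.96·12 − 9)/(1 − 0.96) = 63.000.
The smallest integer exceeding 63.000 is 64, and checking k=64: (73)/(76) = 0.9605 > 0.96.

k = 64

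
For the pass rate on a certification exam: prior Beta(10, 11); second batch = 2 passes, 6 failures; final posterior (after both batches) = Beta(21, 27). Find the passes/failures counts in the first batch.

9 passes and 10 failures

Because Beta–binomial updating is additive in the counts, the combined data contributed (α_post−α_prior, β_post−β_prior) successes and failures.
Total across both batches: 21−10=11 passes, 27−11=16 failures.
Subtract the second batch: 11−2=9 passes and 16−6=10 failures.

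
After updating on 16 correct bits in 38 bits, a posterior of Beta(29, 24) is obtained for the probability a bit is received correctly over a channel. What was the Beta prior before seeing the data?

Beta(13, 2)

A Beta(a, b) prior with s successes and f failures in binomial data gives a Beta(a+s, b+f) posterior.
So a = 29 − 16 = 13 and b = 24 − 22 = 2.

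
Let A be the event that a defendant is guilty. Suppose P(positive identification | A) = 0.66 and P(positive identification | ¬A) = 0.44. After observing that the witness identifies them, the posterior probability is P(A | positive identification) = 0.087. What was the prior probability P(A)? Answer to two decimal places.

Bayes' rule in odds form gives O(A|E) = O(A)·[P(E|A)/P(E|¬A)], hence O(A) = O(A|E)/LR.
Posterior odds = 0.087/(1−0.087) = 0.0953. LR = 0.66/0.44 = 1.5000.
Prior odds = 0.0953/1.5000 = 0.0635, so P(A) = 0.0635/(1+0.0635) ≈ 0.06.

P(A) = 0.06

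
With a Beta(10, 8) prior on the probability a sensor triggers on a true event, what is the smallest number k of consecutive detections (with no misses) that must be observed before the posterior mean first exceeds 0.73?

After k detections and 0 misses the posterior is Beta(10+k, 8), with mean (10+k)/(10+8+k).
Set (10+k)/(18+k) > 0.73 and solve: k > (0.73·18 − 10)/(1 − 0.73) = 11.630.
The smallest integer exceeding 11.630 is 12, and checking k=12: (22)/(30) = 0.7333 > 0.73.

k = 12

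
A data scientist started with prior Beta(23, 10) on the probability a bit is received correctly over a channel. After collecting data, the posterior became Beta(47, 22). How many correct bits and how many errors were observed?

24 correct bits and 12 errors

A Beta(a, b) prior with s successes and f failures in binomial data gives a Beta(a+s, b+f) posterior.
So s = 47 − 23 = 24 and f = 22 − 10 = 12.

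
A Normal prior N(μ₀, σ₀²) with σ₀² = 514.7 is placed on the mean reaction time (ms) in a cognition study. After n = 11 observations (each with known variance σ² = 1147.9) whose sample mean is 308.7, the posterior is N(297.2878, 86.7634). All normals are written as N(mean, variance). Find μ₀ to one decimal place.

The posterior mean is a precision-weighted average: μ_n = (τ₀μ₀ + τ_data·x̄)/(τ₀+τ_data), with τ₀=1/σ₀² and τ_data=n/σ².
Here τ₀ = 1/514.7 = 0.001943 and τ_data = 11/1147.9 = 0.009583, so τ_n = 0.011526.
Rearranging for μ₀: μ₀ = (μ_n·τ_n − τ_data·x̄)/τ₀ = (297.2878·0.011526 − 0.009583·308.7) / 0.001943 = 0.468267/0.001943 ≈ 241.0.

μ₀ = 241.0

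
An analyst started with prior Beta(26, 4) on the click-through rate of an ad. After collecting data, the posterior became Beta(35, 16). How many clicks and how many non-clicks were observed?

Beta is conjugate to the binomial likelihood: posterior = Beta(α+s, β+f).
So s = 35 − 26 = 9 and f = 16 − 4 = 12.

9 clicks and 12 non-clicks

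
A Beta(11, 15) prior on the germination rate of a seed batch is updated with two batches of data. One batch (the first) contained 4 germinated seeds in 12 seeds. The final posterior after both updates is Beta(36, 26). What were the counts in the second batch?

Sequential conjugate updates are equivalent to a single update on the pooled data, so total successes = posterior α − prior α and total failures = posterior β − prior β.
Total across both batches: 36−11=25 germinated seeds, 26−15=11 non-germinating seeds.
Subtract the first batch: 25−4=21 germinated seeds and 11−8=3 non-germinating seeds.

21 germinated seeds and 3 non-germinating seeds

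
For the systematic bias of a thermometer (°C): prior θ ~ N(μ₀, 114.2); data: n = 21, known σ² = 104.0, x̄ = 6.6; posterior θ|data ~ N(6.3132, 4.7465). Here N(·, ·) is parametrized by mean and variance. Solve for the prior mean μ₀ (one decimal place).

With known observation variance, the Normal–Normal posterior has precision τ_n = τ₀ + n/σ² and mean μ_n = (τ₀μ₀ + (n/σ²)x̄)/τ_n.
Here τ₀ = 1/114.2 = 0.008757 and τ_data = 21/104.0 = 0.201923, so τ_n = 0.210680.
Rearranging for μ₀: μ₀ = (μ_n·τ_n − τ_data·x̄)/τ₀ = (6.3132·0.210680 − 0.201923·6.6) / 0.008757 = -0.002627/0.008757 ≈ -0.3.

μ₀ = -0.3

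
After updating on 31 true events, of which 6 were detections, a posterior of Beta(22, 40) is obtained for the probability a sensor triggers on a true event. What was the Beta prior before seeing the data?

Beta(16, 15)

Under Beta–binomial conjugacy the posterior parameters are (α+s, β+f).
Subtract the data counts: 22−6=16, 40−25=15.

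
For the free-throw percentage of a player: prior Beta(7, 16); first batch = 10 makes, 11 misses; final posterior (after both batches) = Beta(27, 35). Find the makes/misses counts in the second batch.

Sequential conjugate updates are equivalent to a single update on the pooled data, so total successes = posterior α − prior α and total failures = posterior β − prior β.
Total across both batches: 27−7=20 makes, 35−16=19 misses.
Subtract the first batch: 20−10=10 makes and 19−11=8 misses.

10 makes and 8 misses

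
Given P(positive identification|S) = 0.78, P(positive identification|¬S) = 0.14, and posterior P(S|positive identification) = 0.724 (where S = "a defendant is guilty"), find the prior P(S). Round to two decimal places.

In odds form, posterior odds = prior odds × likelihood ratio, so prior odds = posterior odds ÷ LR.
Posterior odds = 0.724/(1−0.724) = 2.6232. LR = 0.78/0.14 = 5.5714.
Prior odds = 2.6232/5.5714 = 0.4708, so P(S) = 0.4708/(1+0.4708) ≈ 0.32.

P(S) = 0.32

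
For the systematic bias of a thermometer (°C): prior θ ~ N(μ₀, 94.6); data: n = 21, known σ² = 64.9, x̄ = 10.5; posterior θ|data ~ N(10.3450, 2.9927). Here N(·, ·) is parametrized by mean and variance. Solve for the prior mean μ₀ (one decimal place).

μ₀ = 5.6

With known observation variance, the Normal–Normal posterior has precision τ_n = τ₀ + n/σ² and mean μ_n = (τ₀μ₀ + (n/σ²)x̄)/τ_n.
Here τ₀ = 1/94.6 = 0.010571 and τ_data = 21/64.9 = 0.323575, so τ_n = 0.334146.
Rearranging for μ₀: μ₀ = (μ_n·τ_n − τ_data·x̄)/τ₀ = (10.3450·0.334146 − 0.323575·10.5) / 0.010571 = 0.059203/0.010571 ≈ 5.6.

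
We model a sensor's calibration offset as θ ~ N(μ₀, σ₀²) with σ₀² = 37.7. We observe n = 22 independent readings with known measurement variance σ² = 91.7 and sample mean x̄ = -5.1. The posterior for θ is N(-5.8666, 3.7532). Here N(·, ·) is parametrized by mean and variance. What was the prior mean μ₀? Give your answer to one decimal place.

The posterior mean is a precision-weighted average: μ_n = (τ₀μ₀ + τ_data·x̄)/(τ₀+τ_data), with τ₀=1/σ₀² and τ_data=n/σ².
Here τ₀ = 1/37.7 = 0.026525 and τ_data = 22/91.7 = 0.239913, so τ_n = 0.266438.
Rearranging for μ₀: μ₀ = (μ_n·τ_n − τ_data·x̄)/τ₀ = (-5.8666·0.266438 − 0.239913·-5.1) / 0.026525 = -0.339529/0.026525 ≈ -12.8.

μ₀ = -12.8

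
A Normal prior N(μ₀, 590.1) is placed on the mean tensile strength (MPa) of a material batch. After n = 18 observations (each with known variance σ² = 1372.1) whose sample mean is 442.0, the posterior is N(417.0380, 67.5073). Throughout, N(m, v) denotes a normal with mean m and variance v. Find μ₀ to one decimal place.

μ₀ = 223.8

The posterior mean is a precision-weighted average: μ_n = (τ₀μ₀ + τ_data·x̄)/(τ₀+τ_data), with τ₀=1/σ₀² and τ_data=n/σ².
Here τ₀ = 1/590.1 = 0.001695 and τ_data = 18/1372.1 = 0.013119, so τ_n = 0.014814.
Rearranging for μ₀: μ₀ = (μ_n·τ_n − τ_data·x̄)/τ₀ = (417.0380·0.014814 − 0.013119·442.0) / 0.001695 = 0.379403/0.001695 ≈ 223.8.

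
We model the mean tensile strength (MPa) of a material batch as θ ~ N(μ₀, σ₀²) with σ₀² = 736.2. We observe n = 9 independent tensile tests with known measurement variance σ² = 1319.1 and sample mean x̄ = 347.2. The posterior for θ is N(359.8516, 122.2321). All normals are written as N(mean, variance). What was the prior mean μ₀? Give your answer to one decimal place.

With known observation variance, the Normal–Normal posterior has precision τ_n = τ₀ + n/σ² and mean μ_n = (τ₀μ₀ + (n/σ²)x̄)/τ_n.
Here τ₀ = 1/736.2 = 0.001358 and τ_data = 9/1319.1 = 0.006823, so τ_n = 0.008181.
Rearranging for μ₀: μ₀ = (μ_n·τ_n − τ_data·x̄)/τ₀ = (359.8516·0.008181 − 0.006823·347.2) / 0.001358 = 0.575000/0.001358 ≈ 423.4.

μ₀ = 423.4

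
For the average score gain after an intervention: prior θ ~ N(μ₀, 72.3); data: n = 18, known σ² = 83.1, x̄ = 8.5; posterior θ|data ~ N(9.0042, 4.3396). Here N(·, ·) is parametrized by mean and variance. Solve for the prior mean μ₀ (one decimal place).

The posterior mean is a precision-weighted average: μ_n = (τ₀μ₀ + τ_data·x̄)/(τ₀+τ_data), with τ₀=1/σ₀² and τ_data=n/σ².
Here τ₀ = 1/72.3 = 0.013831 and τ_data = 18/83.1 = 0.216606, so τ_n = 0.230437.
Rearranging for μ₀: μ₀ = (μ_n·τ_n − τ_data·x̄)/τ₀ = (9.0042·0.230437 − 0.216606·8.5) / 0.013831 = 0.233750/0.013831 ≈ 16.9.

μ₀ = 16.9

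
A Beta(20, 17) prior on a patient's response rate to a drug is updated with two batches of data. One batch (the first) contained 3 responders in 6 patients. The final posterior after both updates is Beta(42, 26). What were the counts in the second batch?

19 responders and 6 non-responders

Because Beta–binomial updating is additive in the counts, the combined data contributed (α_post−α_prior, β_post−β_prior) successes and failures.
Total across both batches: 42−20=22 responders, 26−17=9 non-responders.
Subtract the first batch: 22−3=19 responders and 9−3=6 non-responders.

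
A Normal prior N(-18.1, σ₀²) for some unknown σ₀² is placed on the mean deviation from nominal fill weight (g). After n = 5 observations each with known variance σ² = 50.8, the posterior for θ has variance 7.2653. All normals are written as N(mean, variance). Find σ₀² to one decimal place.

σ₀² = 25.5

For the Normal–Normal model with known σ², precisions add: τ_n = τ₀ + n/σ².
So 1/σ₀² = 1/7.2653 − 5/50.8 = 0.137641 − 0.098425 = 0.039216.
Hence σ₀² = 1/0.039216 ≈ 25.5.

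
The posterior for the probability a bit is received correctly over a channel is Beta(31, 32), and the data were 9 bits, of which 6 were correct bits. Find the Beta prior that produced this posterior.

Beta is conjugate to the binomial likelihood: posterior = Beta(α+s, β+f).
Subtract the data counts: 31−6=25, 32−3=29.

Beta(25, 29)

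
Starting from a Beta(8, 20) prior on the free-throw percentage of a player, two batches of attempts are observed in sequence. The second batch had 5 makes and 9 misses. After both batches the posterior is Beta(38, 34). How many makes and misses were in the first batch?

Because Beta–binomial updating is additive in the counts, the combined data contributed (α_post−α_prior, β_post−β_prior) successes and failures.
Total across both batches: 38−8=30 makes, 34−20=14 misses.
Subtract the second batch: 30−5=25 makes and 14−9=5 misses.

25 makes and 5 misses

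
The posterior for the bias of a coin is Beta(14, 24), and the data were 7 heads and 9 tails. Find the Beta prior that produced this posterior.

A Beta(a, b) prior with s successes and f failures in binomial data gives a Beta(a+s, b+f) posterior.
Subtract the data counts: 14−7=7, 24−9=15.

Beta(7, 15)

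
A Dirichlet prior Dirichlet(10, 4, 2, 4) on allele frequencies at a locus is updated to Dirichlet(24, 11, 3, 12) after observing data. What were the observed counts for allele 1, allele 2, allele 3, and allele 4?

counts (14, 7, 1, 8)

For a Dirichlet(α) prior with multinomial counts c, the posterior is Dirichlet(α + c) componentwise.
Counts are posterior − prior componentwise: 24−10=14, 11−4=7, 3−2=1, 12−4=8.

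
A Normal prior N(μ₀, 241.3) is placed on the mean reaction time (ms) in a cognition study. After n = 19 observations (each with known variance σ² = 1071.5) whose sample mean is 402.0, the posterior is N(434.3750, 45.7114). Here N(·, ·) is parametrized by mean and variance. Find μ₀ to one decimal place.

μ₀ = 572.9

With known observation variance, the Normal–Normal posterior has precision τ_n = τ₀ + n/σ² and mean μ_n = (τ₀μ₀ + (n/σ²)x̄)/τ_n.
Here τ₀ = 1/241.3 = 0.004144 and τ_data = 19/1071.5 = 0.017732, so τ_n = 0.021876.
Rearranging for μ₀: μ₀ = (μ_n·τ_n − τ_data·x̄)/τ₀ = (434.3750·0.021876 − 0.017732·402.0) / 0.004144 = 2.374123/0.004144 ≈ 572.9.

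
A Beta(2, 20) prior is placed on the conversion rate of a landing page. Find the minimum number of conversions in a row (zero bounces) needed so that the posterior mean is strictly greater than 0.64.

After k conversions and 0 bounces the posterior is Beta(2+k, 20), with mean (2+k)/(2+20+k).
Set (2+k)/(22+k) > 0.64 and solve: k > (0.64·22 − 2)/(1 − 0.64) = 33.556.
The smallest integer exceeding 33.556 is 34, and checking k=34: (36)/(56) = 0.6429 > 0.64.

k = 34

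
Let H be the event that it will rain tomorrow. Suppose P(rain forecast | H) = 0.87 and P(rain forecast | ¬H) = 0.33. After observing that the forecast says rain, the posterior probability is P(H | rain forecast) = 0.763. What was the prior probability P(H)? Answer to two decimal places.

P(H) = 0.55

In odds form, posterior odds = prior odds × likelihood ratio, so prior odds = posterior odds ÷ LR.
Posterior odds = 0.763/(1−0.763) = 3.2194. LR = 0.87/0.33 = 2.6364.
Prior odds = 3.2194/2.6364 = 1.2211, so P(H) = 1.2211/(1+1.2211) ≈ 0.55.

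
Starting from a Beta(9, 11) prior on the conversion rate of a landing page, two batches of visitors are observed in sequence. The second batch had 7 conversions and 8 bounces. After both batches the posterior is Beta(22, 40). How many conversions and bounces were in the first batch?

6 conversions and 21 bounces

Sequential conjugate updates are equivalent to a single update on the pooled data, so total successes = posterior α − prior α and total failures = posterior β − prior β.
Total across both batches: 22−9=13 conversions, 40−11=29 bounces.
Subtract the second batch: 13−7=6 conversions and 29−8=21 bounces.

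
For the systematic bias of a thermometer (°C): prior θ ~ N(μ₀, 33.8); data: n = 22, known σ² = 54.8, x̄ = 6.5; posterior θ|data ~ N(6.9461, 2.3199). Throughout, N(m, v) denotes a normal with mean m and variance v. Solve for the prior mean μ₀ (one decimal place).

μ₀ = 13.0

The posterior mean is a precision-weighted average: μ_n = (τ₀μ₀ + τ_data·x̄)/(τ₀+τ_data), with τ₀=1/σ₀² and τ_data=n/σ².
Here τ₀ = 1/33.8 = 0.029586 and τ_data = 22/54.8 = 0.401460, so τ_n = 0.431046.
Rearranging for μ₀: μ₀ = (μ_n·τ_n − τ_data·x̄)/τ₀ = (6.9461·0.431046 − 0.401460·6.5) / 0.029586 = 0.384599/0.029586 ≈ 13.0.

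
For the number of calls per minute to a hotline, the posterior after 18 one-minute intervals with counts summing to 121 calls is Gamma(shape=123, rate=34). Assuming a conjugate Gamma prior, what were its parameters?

A Gamma(α, β) prior (rate parametrization) on a Poisson rate with n observations summing to S gives posterior Gamma(α+S, β+n).
So α = 123 − 121 = 2 and β = 34 − 18 = 16.

Gamma(shape=2, rate=16)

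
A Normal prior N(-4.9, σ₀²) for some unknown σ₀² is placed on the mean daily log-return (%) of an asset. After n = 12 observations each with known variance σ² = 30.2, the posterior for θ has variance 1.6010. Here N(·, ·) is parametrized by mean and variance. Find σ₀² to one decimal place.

For the Normal–Normal model with known σ², precisions add: τ_n = τ₀ + n/σ².
So 1/σ₀² = 1/1.6010 − 12/30.2 = 0.624610 − 0.397351 = 0.227259.
Hence σ₀² = 1/0.227259 ≈ 4.4.

σ₀² = 4.4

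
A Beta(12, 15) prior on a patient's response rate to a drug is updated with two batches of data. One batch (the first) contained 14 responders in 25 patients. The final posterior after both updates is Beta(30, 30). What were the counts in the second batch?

4 responders and 4 non-responders

Sequential conjugate updates are equivalent to a single update on the pooled data, so total successes = posterior α − prior α and total failures = posterior β − prior β.
Total across both batches: 30−12=18 responders, 30−15=15 non-responders.
Subtract the first batch: 18−14=4 responders and 15−11=4 non-responders.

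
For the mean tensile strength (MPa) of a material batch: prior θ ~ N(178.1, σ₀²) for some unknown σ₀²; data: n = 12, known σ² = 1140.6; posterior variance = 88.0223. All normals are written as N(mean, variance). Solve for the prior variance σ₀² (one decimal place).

For the Normal–Normal model with known σ², precisions add: τ_n = τ₀ + n/σ².
So 1/σ₀² = 1/88.0223 − 12/1140.6 = 0.011361 − 0.010521 = 0.000840.
Hence σ₀² = 1/0.000840 ≈ 1190.5.

σ₀² = 1190.5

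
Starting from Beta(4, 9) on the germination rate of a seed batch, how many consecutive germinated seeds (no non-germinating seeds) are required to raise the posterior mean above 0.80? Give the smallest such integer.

After k germinated seeds and 0 non-germinating seeds the posterior is Beta(4+k, 9), with mean (4+k)/(4+9+k).
Set (4+k)/(13+k) > 0.80 and solve: k > (0.80·13 − 4)/(1 − 0.80) = 32.000.
The smallest integer exceeding 32.000 is 33, and checking k=33: (37)/(46) = 0.8043 > 0.80.

k = 33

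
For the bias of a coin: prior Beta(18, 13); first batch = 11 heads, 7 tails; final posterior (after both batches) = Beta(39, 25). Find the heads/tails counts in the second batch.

Because Beta–binomial updating is additive in the counts, the combined data contributed (α_post−α_prior, β_post−β_prior) successes and failures.
Total across both batches: 39−18=21 heads, 25−13=12 tails.
Subtract the first batch: 21−11=10 heads and 12−7=5 tails.

10 heads and 5 tails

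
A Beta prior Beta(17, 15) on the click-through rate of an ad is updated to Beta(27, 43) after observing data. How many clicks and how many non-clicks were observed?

A Beta(α, β) prior with s successes and f failures in binomial data gives a Beta(α+s, β+f) posterior.
Match parameters: s=27−17=10, f=43−15=28.

10 clicks and 28 non-clicks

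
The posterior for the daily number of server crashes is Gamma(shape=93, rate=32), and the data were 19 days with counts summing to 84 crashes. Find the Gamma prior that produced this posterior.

Gamma–Poisson conjugacy: posterior shape = α + Σxᵢ, posterior rate = β + n.
So α = 93 − 84 = 9 and β = 32 − 19 = 13.

Gamma(shape=9, rate=13)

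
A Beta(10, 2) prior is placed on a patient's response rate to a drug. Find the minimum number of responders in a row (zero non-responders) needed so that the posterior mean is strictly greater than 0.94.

k = 22

After k responders and 0 non-responders the posterior is Beta(10+k, 2), with mean (10+k)/(10+2+k).
Set (10+k)/(12+k) > 0.94 and solve: k > (0.94·12 − 10)/(1 − 0.94) = 21.333.
The smallest integer exceeding 21.333 is 22, and checking k=22: (32)/(34) = 0.9412 > 0.94.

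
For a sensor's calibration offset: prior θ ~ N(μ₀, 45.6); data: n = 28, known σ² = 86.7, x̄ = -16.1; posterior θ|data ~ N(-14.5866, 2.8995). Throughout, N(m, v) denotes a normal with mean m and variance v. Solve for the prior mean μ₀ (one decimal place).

μ₀ = 7.7

The posterior mean is a precision-weighted average: μ_n = (τ₀μ₀ + τ_data·x̄)/(τ₀+τ_data), with τ₀=1/σ₀² and τ_data=n/σ².
Here τ₀ = 1/45.6 = 0.021930 and τ_data = 28/86.7 = 0.322953, so τ_n = 0.344883.
Rearranging for μ₀: μ₀ = (μ_n·τ_n − τ_data·x̄)/τ₀ = (-14.5866·0.344883 − 0.322953·-16.1) / 0.021930 = 0.168873/0.021930 ≈ 7.7.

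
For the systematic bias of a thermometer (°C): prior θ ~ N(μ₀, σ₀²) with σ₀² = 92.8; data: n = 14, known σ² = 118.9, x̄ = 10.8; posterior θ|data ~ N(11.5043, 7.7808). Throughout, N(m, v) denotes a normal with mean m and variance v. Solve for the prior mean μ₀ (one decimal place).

μ₀ = 19.2

With known observation variance, the Normal–Normal posterior has precision τ_n = τ₀ + n/σ² and mean μ_n = (τ₀μ₀ + (n/σ²)x̄)/τ_n.
Here τ₀ = 1/92.8 = 0.010776 and τ_data = 14/118.9 = 0.117746, so τ_n = 0.128522.
Rearranging for μ₀: μ₀ = (μ_n·τ_n − τ_data·x̄)/τ₀ = (11.5043·0.128522 − 0.117746·10.8) / 0.010776 = 0.206899/0.010776 ≈ 19.2.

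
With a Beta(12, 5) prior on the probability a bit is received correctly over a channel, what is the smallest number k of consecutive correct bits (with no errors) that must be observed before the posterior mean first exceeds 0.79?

k = 7

After k correct bits and 0 errors the posterior is Beta(12+k, 5), with mean (12+k)/(12+5+k).
Set (12+k)/(17+k) > 0.79 and solve: k > (0.79·17 − 12)/(1 − 0.79) = 6.810.
The smallest integer exceeding 6.810 is 7, and checking k=7: (19)/(24) = 0.7917 > 0.79.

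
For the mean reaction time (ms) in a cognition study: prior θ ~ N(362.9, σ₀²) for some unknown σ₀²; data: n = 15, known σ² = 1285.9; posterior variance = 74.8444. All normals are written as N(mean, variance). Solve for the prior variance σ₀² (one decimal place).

For the Normal–Normal model with known σ², precisions add: τ_n = τ₀ + n/σ².
So 1/σ₀² = 1/74.8444 − 15/1285.9 = 0.013361 − 0.011665 = 0.001696.
Hence σ₀² = 1/0.001696 ≈ 589.6.

σ₀² = 589.6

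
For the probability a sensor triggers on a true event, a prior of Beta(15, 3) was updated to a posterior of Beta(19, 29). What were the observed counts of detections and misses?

Beta is conjugate to the binomial likelihood: posterior = Beta(a+s, b+f).
So s = 19 − 15 = 4 and f = 29 − 3 = 26.

4 detections and 26 misses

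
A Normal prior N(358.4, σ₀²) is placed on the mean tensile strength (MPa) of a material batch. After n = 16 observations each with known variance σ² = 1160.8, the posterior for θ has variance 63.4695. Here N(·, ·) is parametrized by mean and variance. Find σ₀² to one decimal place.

σ₀² = 507.1

Posterior precision equals prior precision plus data precision: 1/σ_n² = 1/σ₀² + n/σ².
So 1/σ₀² = 1/63.4695 − 16/1160.8 = 0.015756 − 0.013784 = 0.001972.
Hence σ₀² = 1/0.001972 ≈ 507.1.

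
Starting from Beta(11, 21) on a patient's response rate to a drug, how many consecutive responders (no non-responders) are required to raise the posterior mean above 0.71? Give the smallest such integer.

k = 41

After k responders and 0 non-responders the posterior is Beta(11+k, 21), with mean (11+k)/(11+21+k).
Set (11+k)/(32+k) > 0.71 and solve: k > (0.71·32 − 11)/(1 − 0.71) = 40.414.
The smallest integer exceeding 40.414 is 41, and checking k=41: (52)/(73) = 0.7123 > 0.71.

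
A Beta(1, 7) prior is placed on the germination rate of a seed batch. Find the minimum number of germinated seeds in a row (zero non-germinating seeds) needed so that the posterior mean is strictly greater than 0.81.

k = 29

After k germinated seeds and 0 non-germinating seeds the posterior is Beta(1+k, 7), with mean (1+k)/(1+7+k).
Set (1+k)/(8+k) > 0.81 and solve: k > (0.81·8 − 1)/(1 − 0.81) = 28.842.
The smallest integer exceeding 28.842 is 29, and checking k=29: (30)/(37) = 0.8108 > 0.81.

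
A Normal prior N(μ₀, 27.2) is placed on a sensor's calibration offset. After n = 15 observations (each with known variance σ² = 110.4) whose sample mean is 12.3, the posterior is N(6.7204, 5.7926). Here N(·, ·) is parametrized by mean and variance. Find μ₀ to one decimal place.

With known observation variance, the Normal–Normal posterior has precision τ_n = τ₀ + n/σ² and mean μ_n = (τ₀μ₀ + (n/σ²)x̄)/τ_n.
Here τ₀ = 1/27.2 = 0.036765 and τ_data = 15/110.4 = 0.135870, so τ_n = 0.172635.
Rearranging for μ₀: μ₀ = (μ_n·τ_n − τ_data·x̄)/τ₀ = (6.7204·0.172635 − 0.135870·12.3) / 0.036765 = -0.511025/0.036765 ≈ -13.9.

μ₀ = -13.9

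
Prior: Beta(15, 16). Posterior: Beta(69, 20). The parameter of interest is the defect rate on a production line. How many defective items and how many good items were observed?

54 defective items and 4 good items

Under Beta–binomial conjugacy the posterior parameters are (a+s, b+f).
So s = 69 − 15 = 54 and f = 20 − 16 = 4.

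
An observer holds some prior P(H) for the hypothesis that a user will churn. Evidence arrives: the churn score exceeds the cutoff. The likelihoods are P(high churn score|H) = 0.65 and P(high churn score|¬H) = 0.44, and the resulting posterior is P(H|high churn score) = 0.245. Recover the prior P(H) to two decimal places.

P(H) = 0.18

Bayes' rule in odds form gives O(H|E) = O(H)·[P(E|H)/P(E|¬H)], hence O(H) = O(H|E)/LR.
Posterior odds = 0.245/(1−0.245) = 0.3245. LR = 0.65/0.44 = 1.4773.
Prior odds = 0.3245/1.4773 = 0.2197, so P(H) = 0.2197/(1+0.2197) ≈ 0.18.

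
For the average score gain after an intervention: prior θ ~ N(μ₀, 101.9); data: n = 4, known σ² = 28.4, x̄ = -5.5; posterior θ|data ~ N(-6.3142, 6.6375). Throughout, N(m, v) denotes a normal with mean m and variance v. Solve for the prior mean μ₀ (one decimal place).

μ₀ = -18.0

The posterior mean is a precision-weighted average: μ_n = (τ₀μ₀ + τ_data·x̄)/(τ₀+τ_data), with τ₀=1/σ₀² and τ_data=n/σ².
Here τ₀ = 1/101.9 = 0.009814 and τ_data = 4/28.4 = 0.140845, so τ_n = 0.150659.
Rearranging for μ₀: μ₀ = (μ_n·τ_n − τ_data·x̄)/τ₀ = (-6.3142·0.150659 − 0.140845·-5.5) / 0.009814 = -0.176644/0.009814 ≈ -18.0.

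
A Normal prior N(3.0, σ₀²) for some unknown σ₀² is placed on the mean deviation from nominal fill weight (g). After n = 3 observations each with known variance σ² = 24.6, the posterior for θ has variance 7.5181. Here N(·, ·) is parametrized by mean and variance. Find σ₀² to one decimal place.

σ₀² = 90.4

Posterior precision equals prior precision plus data precision: 1/σ_n² = 1/σ₀² + n/σ².
So 1/σ₀² = 1/7.5181 − 3/24.6 = 0.133012 − 0.121951 = 0.011061.
Hence σ₀² = 1/0.011061 ≈ 90.4.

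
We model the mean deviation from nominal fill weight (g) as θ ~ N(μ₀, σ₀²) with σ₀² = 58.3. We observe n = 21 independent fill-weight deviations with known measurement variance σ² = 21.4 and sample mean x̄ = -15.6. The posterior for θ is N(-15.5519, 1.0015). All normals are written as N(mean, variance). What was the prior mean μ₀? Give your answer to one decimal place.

The posterior mean is a precision-weighted average: μ_n = (τ₀μ₀ + τ_data·x̄)/(τ₀+τ_data), with τ₀=1/σ₀² and τ_data=n/σ².
Here τ₀ = 1/58.3 = 0.017153 and τ_data = 21/21.4 = 0.981308, so τ_n = 0.998461.
Rearranging for μ₀: μ₀ = (μ_n·τ_n − τ_data·x̄)/τ₀ = (-15.5519·0.998461 − 0.981308·-15.6) / 0.017153 = -0.219561/0.017153 ≈ -12.8.

μ₀ = -12.8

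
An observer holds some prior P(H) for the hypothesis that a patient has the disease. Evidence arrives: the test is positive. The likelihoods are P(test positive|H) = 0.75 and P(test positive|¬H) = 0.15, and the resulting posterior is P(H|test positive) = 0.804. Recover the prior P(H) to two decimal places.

Bayes' rule in odds form gives O(H|E) = O(H)·[P(E|H)/P(E|¬H)], hence O(H) = O(H|E)/LR.
Posterior odds = 0.804/(1−0.804) = 4.1020. LR = 0.75/0.15 = 5.0000.
Prior odds = 4.1020/5.0000 = 0.8204, so P(H) = 0.8204/(1+0.8204) ≈ 0.45.

P(H) = 0.45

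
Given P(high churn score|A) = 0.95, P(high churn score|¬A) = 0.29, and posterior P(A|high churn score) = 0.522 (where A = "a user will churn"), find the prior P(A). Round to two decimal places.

P(A) = 0.25

Bayes' rule in odds form gives O(A|E) = O(A)·[P(E|A)/P(E|¬A)], hence O(A) = O(A|E)/LR.
Posterior odds = 0.522/(1−0.522) = 1.0921. LR = 0.95/0.29 = 3.2759.
Prior odds = 1.0921/3.2759 = 0.3334, so P(A) = 0.3334/(1+0.3334) ≈ 0.25.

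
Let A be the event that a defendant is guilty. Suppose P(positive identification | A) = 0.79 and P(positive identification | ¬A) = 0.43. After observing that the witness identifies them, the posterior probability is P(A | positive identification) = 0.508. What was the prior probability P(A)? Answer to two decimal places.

In odds form, posterior odds = prior odds × likelihood ratio, so prior odds = posterior odds ÷ LR.
Posterior odds = 0.508/(1−0.508) = 1.0325. LR = 0.79/0.43 = 1.8372.
Prior odds = 1.0325/1.8372 = 0.5620, so P(A) = 0.5620/(1+0.5620) ≈ 0.36.

P(A) = 0.36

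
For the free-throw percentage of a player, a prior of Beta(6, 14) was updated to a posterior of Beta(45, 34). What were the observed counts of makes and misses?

Beta is conjugate to the binomial likelihood: posterior = Beta(α+s, β+f).
Match parameters: s=45−6=39, f=34−14=20.

39 makes and 20 misses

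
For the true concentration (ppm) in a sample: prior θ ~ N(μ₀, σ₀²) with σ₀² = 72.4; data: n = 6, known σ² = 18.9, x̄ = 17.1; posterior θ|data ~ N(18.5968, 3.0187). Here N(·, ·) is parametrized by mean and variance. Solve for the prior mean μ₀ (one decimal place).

μ₀ = 53.0

The posterior mean is a precision-weighted average: μ_n = (τ₀μ₀ + τ_data·x̄)/(τ₀+τ_data), with τ₀=1/σ₀² and τ_data=n/σ².
Here τ₀ = 1/72.4 = 0.013812 and τ_data = 6/18.9 = 0.317460, so τ_n = 0.331272.
Rearranging for μ₀: μ₀ = (μ_n·τ_n − τ_data·x̄)/τ₀ = (18.5968·0.331272 − 0.317460·17.1) / 0.013812 = 0.732033/0.013812 ≈ 53.0.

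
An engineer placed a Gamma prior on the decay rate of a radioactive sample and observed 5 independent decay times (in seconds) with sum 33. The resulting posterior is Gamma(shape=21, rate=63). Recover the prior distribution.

Gamma(shape=16, rate=30)

For an exponential likelihood with a Gamma(α, β) prior on the rate, n observations with total T give posterior Gamma(α+n, β+T).
So α = 21 − 5 = 16 and β = 63 − 33 = 30.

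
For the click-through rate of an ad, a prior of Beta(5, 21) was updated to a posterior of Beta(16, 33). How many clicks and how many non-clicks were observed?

A Beta(α, β) prior with s successes and f failures in binomial data gives a Beta(α+s, β+f) posterior.
So s = 16 − 5 = 11 and f = 33 − 21 = 12.

11 clicks and 12 non-clicks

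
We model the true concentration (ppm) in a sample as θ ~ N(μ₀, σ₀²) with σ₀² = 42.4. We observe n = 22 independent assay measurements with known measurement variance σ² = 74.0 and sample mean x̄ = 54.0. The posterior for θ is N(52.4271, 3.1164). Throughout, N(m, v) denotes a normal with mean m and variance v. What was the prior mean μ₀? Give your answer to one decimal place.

With known observation variance, the Normal–Normal posterior has precision τ_n = τ₀ + n/σ² and mean μ_n = (τ₀μ₀ + (n/σ²)x̄)/τ_n.
Here τ₀ = 1/42.4 = 0.023585 and τ_data = 22/74.0 = 0.297297, so τ_n = 0.320882.
Rearranging for μ₀: μ₀ = (μ_n·τ_n − τ_data·x̄)/τ₀ = (52.4271·0.320882 − 0.297297·54.0) / 0.023585 = 0.768875/0.023585 ≈ 32.6.

μ₀ = 32.6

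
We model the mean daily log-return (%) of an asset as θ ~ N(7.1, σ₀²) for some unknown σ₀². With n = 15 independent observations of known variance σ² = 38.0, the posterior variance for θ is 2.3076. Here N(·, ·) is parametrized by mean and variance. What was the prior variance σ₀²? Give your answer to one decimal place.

For the Normal–Normal model with known σ², precisions add: τ_n = τ₀ + n/σ².
So 1/σ₀² = 1/2.3076 − 15/38.0 = 0.433351 − 0.394737 = 0.038614.
Hence σ₀² = 1/0.038614 ≈ 25.9.

σ₀² = 25.9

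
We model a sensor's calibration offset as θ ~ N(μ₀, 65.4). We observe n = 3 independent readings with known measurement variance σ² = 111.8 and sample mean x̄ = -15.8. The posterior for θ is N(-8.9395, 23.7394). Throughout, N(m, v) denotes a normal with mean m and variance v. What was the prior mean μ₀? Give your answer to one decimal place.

The posterior mean is a precision-weighted average: μ_n = (τ₀μ₀ + τ_data·x̄)/(τ₀+τ_data), with τ₀=1/σ₀² and τ_data=n/σ².
Here τ₀ = 1/65.4 = 0.015291 and τ_data = 3/111.8 = 0.026834, so τ_n = 0.042125.
Rearranging for μ₀: μ₀ = (μ_n·τ_n − τ_data·x̄)/τ₀ = (-8.9395·0.042125 − 0.026834·-15.8) / 0.015291 = 0.047401/0.015291 ≈ 3.1.

μ₀ = 3.1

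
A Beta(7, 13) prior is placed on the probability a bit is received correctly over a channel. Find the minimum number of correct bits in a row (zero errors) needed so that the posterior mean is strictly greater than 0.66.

k = 19

After k correct bits and 0 errors the posterior is Beta(7+k, 13), with mean (7+k)/(7+13+k).
Set (7+k)/(20+k) > 0.66 and solve: k > (0.66·20 − 7)/(1 − 0.66) = 18.235.
The smallest integer exceeding 18.235 is 19, and checking k=19: (26)/(39) = 0.6667 > 0.66.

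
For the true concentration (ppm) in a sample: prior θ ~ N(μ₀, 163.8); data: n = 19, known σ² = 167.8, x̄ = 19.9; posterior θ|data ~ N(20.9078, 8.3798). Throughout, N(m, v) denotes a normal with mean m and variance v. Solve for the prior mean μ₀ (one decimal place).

μ₀ = 39.6

With known observation variance, the Normal–Normal posterior has precision τ_n = τ₀ + n/σ² and mean μ_n = (τ₀μ₀ + (n/σ²)x̄)/τ_n.
Here τ₀ = 1/163.8 = 0.006105 and τ_data = 19/167.8 = 0.113230, so τ_n = 0.119335.
Rearranging for μ₀: μ₀ = (μ_n·τ_n − τ_data·x̄)/τ₀ = (20.9078·0.119335 − 0.113230·19.9) / 0.006105 = 0.241755/0.006105 ≈ 39.6.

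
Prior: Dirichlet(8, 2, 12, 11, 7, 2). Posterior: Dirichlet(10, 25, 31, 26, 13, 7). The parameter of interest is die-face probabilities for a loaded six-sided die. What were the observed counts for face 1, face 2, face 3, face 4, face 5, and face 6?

counts (2, 23, 19, 15, 6, 5)

For a Dirichlet(α) prior with multinomial counts c, the posterior is Dirichlet(α + c) componentwise.
Counts are posterior − prior componentwise: 10−8=2, 25−2=23, 31−12=19, 26−11=15, 13−7=6, 7−2=5.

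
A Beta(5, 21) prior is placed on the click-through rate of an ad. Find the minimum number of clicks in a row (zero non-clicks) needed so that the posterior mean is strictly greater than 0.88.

After k clicks and 0 non-clicks the posterior is Beta(5+k, 21), with mean (5+k)/(5+21+k).
Set (5+k)/(26+k) > 0.88 and solve: k > (0.88·26 − 5)/(1 − 0.88) = 149.000.
The smallest integer exceeding 149.000 is 150.

k = 150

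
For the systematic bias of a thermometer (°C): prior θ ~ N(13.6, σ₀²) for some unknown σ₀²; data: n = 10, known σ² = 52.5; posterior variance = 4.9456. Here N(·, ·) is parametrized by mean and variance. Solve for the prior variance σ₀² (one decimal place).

Posterior precision equals prior precision plus data precision: 1/σ_n² = 1/σ₀² + n/σ².
So 1/σ₀² = 1/4.9456 − 10/52.5 = 0.202200 − 0.190476 = 0.011724.
Hence σ₀² = 1/0.011724 ≈ 85.3.

σ₀² = 85.3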